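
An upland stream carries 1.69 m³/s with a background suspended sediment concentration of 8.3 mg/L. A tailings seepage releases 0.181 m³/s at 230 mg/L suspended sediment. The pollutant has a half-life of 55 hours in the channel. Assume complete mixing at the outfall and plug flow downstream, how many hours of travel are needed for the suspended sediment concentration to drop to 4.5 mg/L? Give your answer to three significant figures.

Mass balance: C = (1.690·8.300 + 0.1810·230.0) / 1.871 = 55.66/1.871 = 29.75 mg/L.
Half-life 55 h → k = ln 2 / 55 = 0.01260 h⁻¹ = 0.3025 d⁻¹.
29.75·exp(−k·t) = 4.5 → t = ln(29.75/4.5)/k = 539500 s = 149.9 h.

150 h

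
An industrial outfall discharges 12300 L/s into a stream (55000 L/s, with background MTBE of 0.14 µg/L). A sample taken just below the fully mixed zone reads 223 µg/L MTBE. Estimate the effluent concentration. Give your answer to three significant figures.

Mass balance: 55000·0.1400 + 12300·Cₑ = 67300·223.0
→ Cₑ = (67300·223.0 − 55000·0.1400) / 12300 = 1220 µg/L.

1220 µg/L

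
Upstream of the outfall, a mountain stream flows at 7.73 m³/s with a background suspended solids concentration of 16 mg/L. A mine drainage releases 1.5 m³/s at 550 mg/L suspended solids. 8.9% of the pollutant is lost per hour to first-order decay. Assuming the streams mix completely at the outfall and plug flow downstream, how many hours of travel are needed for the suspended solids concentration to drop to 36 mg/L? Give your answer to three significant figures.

11.3 h

Mass balance: C = (7.730·16.00 + 1.500·550.0) / 9.230 = 948.7/9.230 = 102.8 mg/L.
8.9%/h lost → k = −ln(1 − 0.089) = 0.09321 h⁻¹.
102.8·exp(−k·t) = 36 → t = ln(102.8/36)/k = 40520 s = 11.25 h.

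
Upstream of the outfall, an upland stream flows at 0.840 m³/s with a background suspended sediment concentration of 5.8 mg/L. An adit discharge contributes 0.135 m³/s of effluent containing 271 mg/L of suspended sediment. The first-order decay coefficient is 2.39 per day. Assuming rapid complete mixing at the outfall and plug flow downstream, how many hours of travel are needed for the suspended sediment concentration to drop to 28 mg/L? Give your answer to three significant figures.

4.20 h

Mixed concentration C = ΣQC/ΣQ = (0.8400·5.800 + 0.1350·271.0) / 0.9750 = 41.46/0.9750 = 42.52 mg/L.
42.52·exp(−k·t) = 28 → t = ln(42.52/28)/k = 15100 s = 4.195 h.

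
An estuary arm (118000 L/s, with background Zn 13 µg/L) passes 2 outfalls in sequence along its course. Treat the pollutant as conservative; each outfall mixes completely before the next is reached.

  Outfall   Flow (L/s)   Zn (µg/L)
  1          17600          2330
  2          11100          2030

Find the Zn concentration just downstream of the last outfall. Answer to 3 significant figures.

444 µg/L

Outfall 1: combined Q = 135600 L/s; C = (118000·13.00 + 17600·2330)/135600 = 313.7 µg/L.
Outfall 2: combined Q = 146700 L/s; C = (135600·313.7 + 11100·2030)/146700 = 443.6 µg/L.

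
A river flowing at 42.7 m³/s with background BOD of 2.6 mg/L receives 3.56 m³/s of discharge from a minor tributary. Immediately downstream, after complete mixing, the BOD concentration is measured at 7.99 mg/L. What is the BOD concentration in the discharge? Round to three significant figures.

Mass balance: 42.70·2.600 + 3.560·Cₑ = 46.26·7.990
→ Cₑ = (46.26·7.990 − 42.70·2.600) / 3.560 = 72.64 mg/L.

72.6 mg/L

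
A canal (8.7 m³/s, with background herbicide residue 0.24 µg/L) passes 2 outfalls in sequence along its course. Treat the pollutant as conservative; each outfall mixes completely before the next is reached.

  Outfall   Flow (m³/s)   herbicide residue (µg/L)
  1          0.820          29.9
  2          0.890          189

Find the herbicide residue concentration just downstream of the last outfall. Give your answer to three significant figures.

18.7 µg/L

Outfall 1: combined Q = 9.520 m³/s; C = (8.700·0.2400 + 0.8200·29.90)/9.520 = 2.795 µg/L.
Outfall 2: combined Q = 10.41 m³/s; C = (9.520·2.795 + 0.8900·189.0)/10.41 = 18.71 µg/L.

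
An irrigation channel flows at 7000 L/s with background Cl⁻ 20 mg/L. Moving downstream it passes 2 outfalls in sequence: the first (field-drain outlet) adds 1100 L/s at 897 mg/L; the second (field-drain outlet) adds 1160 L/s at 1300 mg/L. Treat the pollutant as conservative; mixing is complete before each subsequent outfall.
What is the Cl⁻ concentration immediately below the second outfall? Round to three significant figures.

285 mg/L

After outfall 1: Q = 7000 + 1100 = 8100 L/s; C = (7000·20.00 + 1100·897.0)/8100 = 139.1 mg/L.
After outfall 2: Q = 8100 + 1160 = 9260 L/s; C = (8100·139.1 + 1160·1300)/9260 = 284.5 mg/L.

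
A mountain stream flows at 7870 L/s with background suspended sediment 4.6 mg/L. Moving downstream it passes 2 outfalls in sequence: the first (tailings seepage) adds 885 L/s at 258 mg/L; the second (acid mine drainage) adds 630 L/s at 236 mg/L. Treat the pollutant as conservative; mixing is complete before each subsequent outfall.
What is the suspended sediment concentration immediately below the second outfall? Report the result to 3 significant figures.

Below outfall 1: Q → 8755 L/s, C = (7870·4.600 + 885.0·258.0)/8755 = 30.21 mg/L.
Below outfall 2: Q → 9385 L/s, C = (8755·30.21 + 630.0·236.0)/9385 = 44.03 mg/L.

44.0 mg/L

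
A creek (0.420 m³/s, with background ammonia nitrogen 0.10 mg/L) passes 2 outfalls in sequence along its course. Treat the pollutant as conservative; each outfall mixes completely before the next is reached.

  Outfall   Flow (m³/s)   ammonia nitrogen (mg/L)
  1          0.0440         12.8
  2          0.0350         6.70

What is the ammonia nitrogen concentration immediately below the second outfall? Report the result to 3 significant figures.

Outfall 1: combined Q = 0.4640 m³/s; C = (0.4200·0.1000 + 0.04400·12.80)/0.4640 = 1.304 mg/L.
Outfall 2: combined Q = 0.4990 m³/s; C = (0.4640·1.304 + 0.03500·6.700)/0.4990 = 1.683 mg/L.

1.68 mg/L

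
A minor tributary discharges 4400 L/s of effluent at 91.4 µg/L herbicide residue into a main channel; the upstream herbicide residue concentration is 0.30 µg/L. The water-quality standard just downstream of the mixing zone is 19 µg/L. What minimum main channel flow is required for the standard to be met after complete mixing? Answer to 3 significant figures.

Set C_mix = 19: (Q·0.3000 + 4400·91.40) / (Q + 4400) = 19
→ Q = 4400·(91.40 − 19)/(19 − 0.3000) = 17040 L/s.

17000 L/s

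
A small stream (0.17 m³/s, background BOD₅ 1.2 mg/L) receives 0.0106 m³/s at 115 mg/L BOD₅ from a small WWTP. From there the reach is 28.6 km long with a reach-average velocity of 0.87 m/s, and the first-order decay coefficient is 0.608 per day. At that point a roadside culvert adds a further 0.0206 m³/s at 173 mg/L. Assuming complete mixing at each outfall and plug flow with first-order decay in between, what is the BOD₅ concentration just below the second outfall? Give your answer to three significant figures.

Conservation of mass: C = (0.1700·1.200 + 0.01060·115.0) / 0.1806 = 1.423/0.1806 = 7.879 mg/L; combined flow 0.1806 m³/s.
Travel time t = 28.6·1000 / 0.87 = 32870 s = 9.132 h.
Decay over the reach: 7.879·exp(−kt) = 7.879·0.7935 = 6.252 mg/L.
Second outfall: C = (0.1806·6.252 + 0.02060·173.0)/0.2012 = 23.32 mg/L.

23.3 mg/L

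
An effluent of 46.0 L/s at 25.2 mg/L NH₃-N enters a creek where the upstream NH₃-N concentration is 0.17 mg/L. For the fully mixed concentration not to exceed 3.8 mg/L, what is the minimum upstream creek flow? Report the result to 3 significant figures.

271 L/s

Set C_mix = 3.8: (Q·0.1700 + 46.00·25.20) / (Q + 46.00) = 3.8
→ Q = 46.00·(25.20 − 3.8)/(3.8 − 0.1700) = 271.2 L/s.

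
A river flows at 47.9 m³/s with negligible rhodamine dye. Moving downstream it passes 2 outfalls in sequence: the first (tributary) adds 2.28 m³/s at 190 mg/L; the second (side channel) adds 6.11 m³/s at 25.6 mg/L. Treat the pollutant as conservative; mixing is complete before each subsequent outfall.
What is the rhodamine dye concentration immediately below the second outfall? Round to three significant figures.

10.5 mg/L

After outfall 1: Q = 47.90 + 2.280 = 50.18 m³/s; C = (47.90·0 + 2.280·190.0)/50.18 = 8.633 mg/L.
After outfall 2: Q = 50.18 + 6.110 = 56.29 m³/s; C = (50.18·8.633 + 6.110·25.60)/56.29 = 10.47 mg/L.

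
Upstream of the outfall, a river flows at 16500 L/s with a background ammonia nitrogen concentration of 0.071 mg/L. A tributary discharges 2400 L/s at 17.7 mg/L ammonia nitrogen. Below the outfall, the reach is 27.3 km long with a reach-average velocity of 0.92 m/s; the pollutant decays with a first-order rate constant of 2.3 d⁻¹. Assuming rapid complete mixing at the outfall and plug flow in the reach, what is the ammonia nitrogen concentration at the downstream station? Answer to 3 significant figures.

Flow-weighted average: C = (16500·0.07100 + 2400·17.70) / 18900 = 43650/18900 = 2.310 mg/L.
Travel time t = 27.3·1000 / 0.92 = 29670 s = 8.243 h.
Decay over the reach: 2.310·exp(−kt) = 2.310·0.4539 = 1.048 mg/L.

1.05 mg/L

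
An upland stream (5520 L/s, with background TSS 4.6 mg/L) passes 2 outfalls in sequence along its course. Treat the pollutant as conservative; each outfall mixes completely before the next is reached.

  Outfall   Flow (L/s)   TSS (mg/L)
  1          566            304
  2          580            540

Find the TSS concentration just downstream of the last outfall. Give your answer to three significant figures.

76.6 mg/L

After outfall 1: Q = 5520 + 566.0 = 6086 L/s; C = (5520·4.600 + 566.0·304.0)/6086 = 32.44 mg/L.
After outfall 2: Q = 6086 + 580.0 = 6666 L/s; C = (6086·32.44 + 580.0·540.0)/6666 = 76.61 mg/L.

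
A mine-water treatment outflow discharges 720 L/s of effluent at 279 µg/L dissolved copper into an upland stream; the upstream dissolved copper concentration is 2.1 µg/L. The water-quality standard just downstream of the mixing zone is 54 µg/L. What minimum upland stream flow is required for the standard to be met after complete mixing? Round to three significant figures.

3120 L/s

Set C_mix = 54: (Q·2.100 + 720.0·279.0) / (Q + 720.0) = 54
→ Q = 720.0·(279.0 − 54)/(54 − 2.100) = 3121 L/s.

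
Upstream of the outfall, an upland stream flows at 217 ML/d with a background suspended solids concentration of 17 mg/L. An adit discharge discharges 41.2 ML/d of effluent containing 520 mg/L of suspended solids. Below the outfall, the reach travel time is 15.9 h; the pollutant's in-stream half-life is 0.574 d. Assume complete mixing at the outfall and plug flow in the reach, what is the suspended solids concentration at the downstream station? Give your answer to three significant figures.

43.7 mg/L

Mass balance: C = (217.0·17.00 + 41.20·520.0) / 258.2 = 25110/258.2 = 97.26 mg/L.
Half-life 0.574 d → k = ln 2 / 0.574 = 1.208 d⁻¹.
First-order decay: C = 97.26·exp(−k·t) = 97.26·0.4493 = 43.70 mg/L.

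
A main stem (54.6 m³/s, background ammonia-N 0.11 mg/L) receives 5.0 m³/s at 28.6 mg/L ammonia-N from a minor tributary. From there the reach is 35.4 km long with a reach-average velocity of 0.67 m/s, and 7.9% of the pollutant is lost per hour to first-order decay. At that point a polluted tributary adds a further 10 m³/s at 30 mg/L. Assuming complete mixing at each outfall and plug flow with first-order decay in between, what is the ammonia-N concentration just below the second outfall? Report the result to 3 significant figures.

Flow-weighted average: C = (54.60·0.1100 + 5.000·28.60) / 59.60 = 149.0/59.60 = 2.500 mg/L; combined flow 59.60 m³/s.
Travel time t = 35.4·1000 / 0.67 = 52840 s = 14.68 h.
7.9%/h lost → k = −ln(1 − 0.079) = 0.08230 h⁻¹.
First-order decay: C = 2.500·exp(−k·t) = 2.500·0.2988 = 0.7472 mg/L.
Second outfall: C = (59.60·0.7472 + 10.00·30.00)/69.60 = 4.950 mg/L.

4.95 mg/L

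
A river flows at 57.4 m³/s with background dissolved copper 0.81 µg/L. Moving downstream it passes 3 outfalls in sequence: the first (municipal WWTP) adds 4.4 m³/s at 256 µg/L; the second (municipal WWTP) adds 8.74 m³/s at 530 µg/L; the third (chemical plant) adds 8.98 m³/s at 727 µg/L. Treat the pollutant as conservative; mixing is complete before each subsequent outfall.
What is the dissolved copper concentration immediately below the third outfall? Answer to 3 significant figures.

155 µg/L

Outfall 1: combined Q = 61.80 m³/s; C = (57.40·0.8100 + 4.400·256.0)/61.80 = 18.98 µg/L.
Outfall 2: combined Q = 70.54 m³/s; C = (61.80·18.98 + 8.740·530.0)/70.54 = 82.30 µg/L.
Outfall 3: combined Q = 79.52 m³/s; C = (70.54·82.30 + 8.980·727.0)/79.52 = 155.1 µg/L.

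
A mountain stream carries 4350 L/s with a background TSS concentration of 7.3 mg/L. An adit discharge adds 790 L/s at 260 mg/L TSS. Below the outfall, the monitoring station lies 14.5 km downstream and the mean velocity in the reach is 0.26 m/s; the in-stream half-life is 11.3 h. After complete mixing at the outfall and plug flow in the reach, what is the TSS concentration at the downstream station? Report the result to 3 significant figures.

17.8 mg/L

After mixing, C = (4350·7.300 + 790.0·260.0) / 5140 = 237200/5140 = 46.14 mg/L.
Travel time t = 14.5·1000 / 0.26 = 55770 s = 15.49 h.
Half-life 11.3 h → k = ln 2 / 11.3 = 0.06134 h⁻¹ = 1.472 d⁻¹.
After decay, C = 46.14 × e^(−kt) = 46.14 × 0.3866 = 17.84 mg/L.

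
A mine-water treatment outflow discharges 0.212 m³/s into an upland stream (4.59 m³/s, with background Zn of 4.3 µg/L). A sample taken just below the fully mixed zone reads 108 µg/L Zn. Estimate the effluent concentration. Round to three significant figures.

Mass balance: 4.590·4.300 + 0.2120·Cₑ = 4.802·108.0
→ Cₑ = (4.802·108.0 − 4.590·4.300) / 0.2120 = 2353 µg/L.

2350 µg/L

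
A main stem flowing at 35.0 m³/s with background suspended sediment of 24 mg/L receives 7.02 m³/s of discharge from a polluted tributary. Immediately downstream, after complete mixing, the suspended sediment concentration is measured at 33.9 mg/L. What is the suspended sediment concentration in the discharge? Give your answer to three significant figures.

83.3 mg/L

Mass balance: 35.00·24.00 + 7.020·Cₑ = 42.02·33.90
→ Cₑ = (42.02·33.90 − 35.00·24.00) / 7.020 = 83.26 mg/L.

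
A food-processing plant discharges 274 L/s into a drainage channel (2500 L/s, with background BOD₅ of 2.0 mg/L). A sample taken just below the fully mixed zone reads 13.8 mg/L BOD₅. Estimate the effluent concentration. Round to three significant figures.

121 mg/L

Mass balance: 2500·2.000 + 274.0·Cₑ = 2774·13.80
→ Cₑ = (2774·13.80 − 2500·2.000) / 274.0 = 121.5 mg/L.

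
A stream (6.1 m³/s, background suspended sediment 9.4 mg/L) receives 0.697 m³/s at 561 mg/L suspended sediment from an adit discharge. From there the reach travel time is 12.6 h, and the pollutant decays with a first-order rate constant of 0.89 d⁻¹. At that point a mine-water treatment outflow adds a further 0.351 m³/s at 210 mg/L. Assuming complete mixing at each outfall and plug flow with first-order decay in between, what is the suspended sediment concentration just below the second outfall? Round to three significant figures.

49.6 mg/L

Conservation of mass: C = (6.100·9.400 + 0.6970·561.0) / 6.797 = 448.4/6.797 = 65.96 mg/L; combined flow 6.797 m³/s.
Applying C = C₀e^(−kt): 65.96 × 0.6267 = 41.34 mg/L.
Second outfall: C = (6.797·41.34 + 0.3510·210.0)/7.148 = 49.62 mg/L.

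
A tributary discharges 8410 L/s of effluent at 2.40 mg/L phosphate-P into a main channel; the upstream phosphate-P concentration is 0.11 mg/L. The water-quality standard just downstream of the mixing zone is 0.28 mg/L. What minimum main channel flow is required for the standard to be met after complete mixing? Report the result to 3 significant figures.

105000 L/s

Set C_mix = 0.28: (Q·0.1100 + 8410·2.400) / (Q + 8410) = 0.28
→ Q = 8410·(2.400 − 0.28)/(0.28 − 0.1100) = 104900 L/s.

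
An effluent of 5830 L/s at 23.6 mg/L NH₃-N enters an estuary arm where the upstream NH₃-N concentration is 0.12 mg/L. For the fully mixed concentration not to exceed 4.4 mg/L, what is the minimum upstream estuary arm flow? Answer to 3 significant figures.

Set C_mix = 4.4: (Q·0.1200 + 5830·23.60) / (Q + 5830) = 4.4
→ Q = 5830·(23.60 − 4.4)/(4.4 − 0.1200) = 26150 L/s.

26200 L/s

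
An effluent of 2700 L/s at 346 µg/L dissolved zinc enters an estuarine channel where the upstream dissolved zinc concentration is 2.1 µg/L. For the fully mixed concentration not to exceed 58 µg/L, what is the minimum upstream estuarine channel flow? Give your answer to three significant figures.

Set C_mix = 58: (Q·2.100 + 2700·346.0) / (Q + 2700) = 58
→ Q = 2700·(346.0 − 58)/(58 − 2.100) = 13910 L/s.

13900 L/s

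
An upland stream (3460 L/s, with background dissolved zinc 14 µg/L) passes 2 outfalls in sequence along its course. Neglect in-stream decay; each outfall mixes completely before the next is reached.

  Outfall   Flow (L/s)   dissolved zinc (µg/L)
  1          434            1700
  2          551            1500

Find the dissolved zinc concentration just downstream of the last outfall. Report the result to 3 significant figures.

Below outfall 1: Q → 3894 L/s, C = (3460·14.00 + 434.0·1700)/3894 = 201.9 µg/L.
Below outfall 2: Q → 4445 L/s, C = (3894·201.9 + 551.0·1500)/4445 = 362.8 µg/L.

363 µg/L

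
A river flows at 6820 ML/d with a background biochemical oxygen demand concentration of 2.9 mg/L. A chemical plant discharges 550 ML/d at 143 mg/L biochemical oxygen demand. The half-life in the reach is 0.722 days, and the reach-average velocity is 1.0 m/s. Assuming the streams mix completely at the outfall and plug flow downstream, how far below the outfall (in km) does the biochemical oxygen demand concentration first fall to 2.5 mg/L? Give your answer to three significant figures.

151 km

Mass balance: C = (6820·2.900 + 550.0·143.0) / 7370 = 98430/7370 = 13.36 mg/L.
Half-life 0.722 d → k = ln 2 / 0.722 = 0.9600 d⁻¹.
Set 13.36·exp(−k·t) = 2.5 → t = ln(13.36/2.5)/k = 150800 s = 41.89 h.
Distance = v·t = 1.0·150800 = 150800 m = 150.8 km.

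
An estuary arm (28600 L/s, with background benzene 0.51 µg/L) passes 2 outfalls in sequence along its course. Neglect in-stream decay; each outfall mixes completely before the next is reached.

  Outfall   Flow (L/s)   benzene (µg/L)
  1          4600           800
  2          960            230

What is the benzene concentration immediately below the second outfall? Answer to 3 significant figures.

After outfall 1: Q = 28600 + 4600 = 33200 L/s; C = (28600·0.5100 + 4600·800.0)/33200 = 111.3 µg/L.
After outfall 2: Q = 33200 + 960.0 = 34160 L/s; C = (33200·111.3 + 960.0·230.0)/34160 = 114.6 µg/L.

115 µg/L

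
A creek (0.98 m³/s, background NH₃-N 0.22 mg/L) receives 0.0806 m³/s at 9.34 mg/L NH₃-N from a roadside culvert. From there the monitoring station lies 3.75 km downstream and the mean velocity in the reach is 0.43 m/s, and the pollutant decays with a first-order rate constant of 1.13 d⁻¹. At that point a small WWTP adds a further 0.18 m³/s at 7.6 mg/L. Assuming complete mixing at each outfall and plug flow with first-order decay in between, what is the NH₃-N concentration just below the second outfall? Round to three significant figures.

1.80 mg/L

After mixing, C = (0.9800·0.2200 + 0.08060·9.340) / 1.061 = 0.9684/1.061 = 0.9131 mg/L; combined flow 1.061 m³/s.
Travel time t = 3.75·1000 / 0.43 = 8721 s = 2.422 h.
Applying C = C₀e^(−kt): 0.9131 × 0.8922 = 0.8146 mg/L.
At the second outfall, C = (1.061·0.8146 + 0.1800·7.600) / (1.061 + 0.1800) = 1.799 mg/L.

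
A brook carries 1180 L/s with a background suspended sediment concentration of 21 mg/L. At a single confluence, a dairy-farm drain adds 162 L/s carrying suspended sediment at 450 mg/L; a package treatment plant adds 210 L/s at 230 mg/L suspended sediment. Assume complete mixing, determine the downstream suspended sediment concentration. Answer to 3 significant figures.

Mixed concentration C = ΣQC/ΣQ = (1180·21.00 + 162.0·450.0 + 210.0·230.0) / 1552 = 146000/1552 = 94.06 mg/L.

94.1 mg/L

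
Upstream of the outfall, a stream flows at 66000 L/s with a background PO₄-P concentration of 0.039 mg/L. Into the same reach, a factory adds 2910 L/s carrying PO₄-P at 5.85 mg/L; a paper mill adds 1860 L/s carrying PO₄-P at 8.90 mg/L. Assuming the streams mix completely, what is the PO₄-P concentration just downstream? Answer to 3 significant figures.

After mixing, C = (66000·0.03900 + 2910·5.850 + 1860·8.900) / 70770 = 36150/70770 = 0.5108 mg/L.

0.511 mg/L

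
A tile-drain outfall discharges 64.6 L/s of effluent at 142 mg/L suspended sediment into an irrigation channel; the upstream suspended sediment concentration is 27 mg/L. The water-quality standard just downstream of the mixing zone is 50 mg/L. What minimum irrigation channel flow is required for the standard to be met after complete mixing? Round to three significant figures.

Set C_mix = 50: (Q·27.00 + 64.60·142.0) / (Q + 64.60) = 50
→ Q = 64.60·(142.0 − 50)/(50 − 27.00) = 258.4 L/s.

258 L/s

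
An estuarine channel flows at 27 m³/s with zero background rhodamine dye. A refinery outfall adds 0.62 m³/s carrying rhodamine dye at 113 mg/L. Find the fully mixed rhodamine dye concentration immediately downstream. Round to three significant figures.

After mixing, C = (27.00·0 + 0.6200·113.0) / 27.62 = 70.06/27.62 = 2.537 mg/L.

2.54 mg/L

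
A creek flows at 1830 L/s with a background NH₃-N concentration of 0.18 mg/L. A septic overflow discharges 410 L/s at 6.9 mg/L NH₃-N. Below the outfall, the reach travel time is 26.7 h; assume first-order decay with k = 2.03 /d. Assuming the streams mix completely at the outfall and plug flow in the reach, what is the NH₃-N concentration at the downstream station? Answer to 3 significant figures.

0.147 mg/L

Flow-weighted average: C = (1830·0.1800 + 410.0·6.900) / 2240 = 3158/2240 = 1.410 mg/L.
After decay, C = 1.410 × e^(−kt) = 1.410 × 0.1045 = 0.1474 mg/L.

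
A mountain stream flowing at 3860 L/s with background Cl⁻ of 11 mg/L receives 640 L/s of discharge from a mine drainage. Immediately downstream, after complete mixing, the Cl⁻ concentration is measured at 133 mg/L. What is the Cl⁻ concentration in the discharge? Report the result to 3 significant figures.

Mass balance: 3860·11.00 + 640.0·Cₑ = 4500·133.0
→ Cₑ = (4500·133.0 − 3860·11.00) / 640.0 = 868.8 mg/L.

869 mg/L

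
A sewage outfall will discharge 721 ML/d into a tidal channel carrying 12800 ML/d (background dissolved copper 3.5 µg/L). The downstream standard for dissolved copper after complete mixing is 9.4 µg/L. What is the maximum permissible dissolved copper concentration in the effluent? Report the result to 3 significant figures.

At the limit, (Qr·Cr + Qe·Cₑ)/(Qr + Qe) = 9.4:
Cₑ = (13520·9.4 − 12800·3.500) / 721.0 = 114.1 µg/L.

114 µg/L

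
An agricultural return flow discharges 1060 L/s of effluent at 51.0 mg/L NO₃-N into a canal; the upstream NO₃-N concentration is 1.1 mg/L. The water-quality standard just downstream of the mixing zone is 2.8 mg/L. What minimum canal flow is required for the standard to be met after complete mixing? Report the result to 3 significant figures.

Set C_mix = 2.8: (Q·1.100 + 1060·51.00) / (Q + 1060) = 2.8
→ Q = 1060·(51.00 − 2.8)/(2.8 − 1.100) = 30050 L/s.

30100 L/s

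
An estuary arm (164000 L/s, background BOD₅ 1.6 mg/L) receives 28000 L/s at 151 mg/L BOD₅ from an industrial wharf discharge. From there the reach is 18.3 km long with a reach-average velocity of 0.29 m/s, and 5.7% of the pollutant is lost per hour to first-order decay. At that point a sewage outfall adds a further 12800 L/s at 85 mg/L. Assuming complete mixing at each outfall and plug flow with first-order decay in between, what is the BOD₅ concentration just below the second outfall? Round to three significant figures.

Flow-weighted average: C = (164000·1.600 + 28000·151.0) / 192000 = 4490000/192000 = 23.39 mg/L; combined flow 192000 L/s.
Travel time t = 18.3·1000 / 0.29 = 63100 s = 17.53 h.
5.7%/h lost → k = −ln(1 − 0.057) = 0.05869 h⁻¹.
Decay over the reach: 23.39·exp(−kt) = 23.39·0.3575 = 8.360 mg/L.
Second outfall: C = (192000·8.360 + 12800·85.00)/204800 = 13.15 mg/L.

13.1 mg/L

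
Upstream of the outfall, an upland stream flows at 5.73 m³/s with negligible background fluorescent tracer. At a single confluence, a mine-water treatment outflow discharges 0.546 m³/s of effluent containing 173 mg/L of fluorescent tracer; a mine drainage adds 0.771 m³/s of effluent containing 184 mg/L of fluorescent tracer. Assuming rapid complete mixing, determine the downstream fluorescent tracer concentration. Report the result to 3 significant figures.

33.5 mg/L

Mass balance: C = (5.730·0 + 0.5460·173.0 + 0.7710·184.0) / 7.047 = 236.3/7.047 = 33.54 mg/L.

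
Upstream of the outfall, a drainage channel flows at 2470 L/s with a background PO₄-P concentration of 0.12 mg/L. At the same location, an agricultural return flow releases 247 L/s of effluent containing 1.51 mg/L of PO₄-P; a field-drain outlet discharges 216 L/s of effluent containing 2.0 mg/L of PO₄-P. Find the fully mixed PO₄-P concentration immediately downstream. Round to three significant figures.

0.376 mg/L

Mass balance: C = (2470·0.1200 + 247.0·1.510 + 216.0·2.000) / 2933 = 1101/2933 = 0.3755 mg/L.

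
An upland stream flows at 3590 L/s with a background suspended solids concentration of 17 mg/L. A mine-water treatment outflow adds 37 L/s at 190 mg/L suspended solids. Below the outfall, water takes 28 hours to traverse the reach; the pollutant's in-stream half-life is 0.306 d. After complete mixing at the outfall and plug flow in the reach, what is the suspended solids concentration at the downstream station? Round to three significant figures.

Flow-weighted average: C = (3590·17.00 + 37.00·190.0) / 3627 = 68060/3627 = 18.76 mg/L.
Half-life 0.306 d → k = ln 2 / 0.306 = 2.265 d⁻¹.
Decay over the reach: 18.76·exp(−kt) = 18.76·0.07117 = 1.335 mg/L.

1.34 mg/L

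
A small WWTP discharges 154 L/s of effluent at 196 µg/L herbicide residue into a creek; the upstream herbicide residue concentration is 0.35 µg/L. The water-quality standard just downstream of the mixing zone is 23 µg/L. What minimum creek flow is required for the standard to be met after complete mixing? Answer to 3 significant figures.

Set C_mix = 23: (Q·0.3500 + 154.0·196.0) / (Q + 154.0) = 23
→ Q = 154.0·(196.0 − 23)/(23 − 0.3500) = 1176 L/s.

1180 L/s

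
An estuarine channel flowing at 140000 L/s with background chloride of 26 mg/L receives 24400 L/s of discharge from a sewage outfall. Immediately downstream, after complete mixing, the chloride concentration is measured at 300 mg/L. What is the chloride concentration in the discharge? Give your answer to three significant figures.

Mass balance: 140000·26.00 + 24400·Cₑ = 164400·300.0
→ Cₑ = (164400·300.0 − 140000·26.00) / 24400 = 1872 mg/L.

1870 mg/L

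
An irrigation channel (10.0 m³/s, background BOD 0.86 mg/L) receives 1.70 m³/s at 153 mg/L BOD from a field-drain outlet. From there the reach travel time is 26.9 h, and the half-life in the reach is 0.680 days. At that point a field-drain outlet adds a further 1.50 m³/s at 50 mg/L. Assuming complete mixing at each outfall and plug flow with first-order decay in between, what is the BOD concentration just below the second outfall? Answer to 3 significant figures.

12.2 mg/L

Conservation of mass: C = (10.00·0.8600 + 1.700·153.0) / 11.70 = 268.7/11.70 = 22.97 mg/L; combined flow 11.70 m³/s.
Half-life 0.680 d → k = ln 2 / 0.680 = 1.019 d⁻¹.
First-order decay: C = 22.97·exp(−k·t) = 22.97·0.3190 = 7.327 mg/L.
Second outfall: C = (11.70·7.327 + 1.500·50.00)/13.20 = 12.18 mg/L.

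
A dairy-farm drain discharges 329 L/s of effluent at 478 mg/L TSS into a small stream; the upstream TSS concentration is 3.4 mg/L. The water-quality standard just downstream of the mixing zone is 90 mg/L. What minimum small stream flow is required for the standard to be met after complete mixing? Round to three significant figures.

Set C_mix = 90: (Q·3.400 + 329.0·478.0) / (Q + 329.0) = 90
→ Q = 329.0·(478.0 − 90)/(90 − 3.400) = 1474 L/s.

1470 L/s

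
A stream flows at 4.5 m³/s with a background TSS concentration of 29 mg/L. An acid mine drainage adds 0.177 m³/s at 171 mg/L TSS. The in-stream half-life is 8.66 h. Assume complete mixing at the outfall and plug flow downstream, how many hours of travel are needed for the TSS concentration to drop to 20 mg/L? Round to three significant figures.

6.77 h

After mixing, C = (4.500·29.00 + 0.1770·171.0) / 4.677 = 160.8/4.677 = 34.37 mg/L.
Half-life 8.66 h → k = ln 2 / 8.66 = 0.08004 h⁻¹ = 1.921 d⁻¹.
34.37·exp(−k·t) = 20 → t = ln(34.37/20)/k = 24360 s = 6.766 h.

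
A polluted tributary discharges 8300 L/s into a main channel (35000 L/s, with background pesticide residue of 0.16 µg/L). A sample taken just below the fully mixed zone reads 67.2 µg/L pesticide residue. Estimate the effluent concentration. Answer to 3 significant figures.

350 µg/L

Mass balance: 35000·0.1600 + 8300·Cₑ = 43300·67.20
→ Cₑ = (43300·67.20 − 35000·0.1600) / 8300 = 349.9 µg/L.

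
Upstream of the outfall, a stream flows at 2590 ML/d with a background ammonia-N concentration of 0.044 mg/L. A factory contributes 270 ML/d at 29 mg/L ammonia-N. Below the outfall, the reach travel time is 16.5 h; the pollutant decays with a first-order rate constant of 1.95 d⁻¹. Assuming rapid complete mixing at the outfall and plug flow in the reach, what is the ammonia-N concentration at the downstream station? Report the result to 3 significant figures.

0.727 mg/L

After mixing, C = (2590·0.04400 + 270.0·29.00) / 2860 = 7944/2860 = 2.778 mg/L.
First-order decay: C = 2.778·exp(−k·t) = 2.778·0.2617 = 0.7269 mg/L.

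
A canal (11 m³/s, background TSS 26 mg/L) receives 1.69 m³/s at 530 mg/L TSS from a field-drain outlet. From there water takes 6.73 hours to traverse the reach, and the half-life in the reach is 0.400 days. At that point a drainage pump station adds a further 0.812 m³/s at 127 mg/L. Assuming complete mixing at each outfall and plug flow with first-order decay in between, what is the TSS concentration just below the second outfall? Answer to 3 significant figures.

61.5 mg/L

Flow-weighted average: C = (11.00·26.00 + 1.690·530.0) / 12.69 = 1182/12.69 = 93.12 mg/L; combined flow 12.69 m³/s.
Half-life 0.400 d → k = ln 2 / 0.400 = 1.733 d⁻¹.
Applying C = C₀e^(−kt): 93.12 × 0.6151 = 57.28 mg/L.
At the second outfall, C = (12.69·57.28 + 0.8120·127.0) / (12.69 + 0.8120) = 61.47 mg/L.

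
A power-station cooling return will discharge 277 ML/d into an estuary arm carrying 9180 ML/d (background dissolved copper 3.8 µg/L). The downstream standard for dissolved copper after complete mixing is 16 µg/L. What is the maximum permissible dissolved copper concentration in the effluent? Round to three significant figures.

420 µg/L

At the limit, (Qr·Cr + Qe·Cₑ)/(Qr + Qe) = 16:
Cₑ = (9457·16 − 9180·3.800) / 277.0 = 420.3 µg/L.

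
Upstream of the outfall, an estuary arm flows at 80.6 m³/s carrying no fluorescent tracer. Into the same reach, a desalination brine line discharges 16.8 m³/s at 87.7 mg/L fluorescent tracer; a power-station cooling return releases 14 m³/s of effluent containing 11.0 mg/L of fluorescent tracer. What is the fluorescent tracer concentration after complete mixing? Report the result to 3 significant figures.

14.6 mg/L

Mass balance: C = (80.60·0 + 16.80·87.70 + 14.00·11.00) / 111.4 = 1627/111.4 = 14.61 mg/L.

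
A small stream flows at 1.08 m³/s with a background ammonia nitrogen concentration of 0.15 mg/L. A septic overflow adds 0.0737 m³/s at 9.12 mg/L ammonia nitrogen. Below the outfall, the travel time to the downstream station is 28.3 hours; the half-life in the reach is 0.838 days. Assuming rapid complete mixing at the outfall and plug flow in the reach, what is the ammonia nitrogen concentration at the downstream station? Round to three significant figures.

Mass balance: C = (1.080·0.1500 + 0.07370·9.120) / 1.154 = 0.8341/1.154 = 0.7230 mg/L.
Half-life 0.838 d → k = ln 2 / 0.838 = 0.8271 d⁻¹.
Decay over the reach: 0.7230·exp(−kt) = 0.7230·0.3771 = 0.2726 mg/L.

0.273 mg/L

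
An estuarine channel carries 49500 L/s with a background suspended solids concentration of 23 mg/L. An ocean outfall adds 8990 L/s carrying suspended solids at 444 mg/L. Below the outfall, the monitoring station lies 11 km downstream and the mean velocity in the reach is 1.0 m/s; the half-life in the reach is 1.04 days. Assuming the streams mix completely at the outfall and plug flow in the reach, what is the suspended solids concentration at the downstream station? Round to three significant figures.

After mixing, C = (49500·23.00 + 8990·444.0) / 58490 = 5130000/58490 = 87.71 mg/L.
Travel time t = 11·1000 / 1.0 = 11000 s = 3.056 h.
Half-life 1.04 d → k = ln 2 / 1.04 = 0.6665 d⁻¹.
After decay, C = 87.71 × e^(−kt) = 87.71 × 0.9186 = 80.57 mg/L.

80.6 mg/L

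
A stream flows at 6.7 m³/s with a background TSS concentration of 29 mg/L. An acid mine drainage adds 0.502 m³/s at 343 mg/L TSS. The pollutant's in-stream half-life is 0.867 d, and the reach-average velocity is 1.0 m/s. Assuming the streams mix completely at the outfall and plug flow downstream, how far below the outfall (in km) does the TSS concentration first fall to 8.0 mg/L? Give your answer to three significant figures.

200 km

Flow-weighted average: C = (6.700·29.00 + 0.5020·343.0) / 7.202 = 366.5/7.202 = 50.89 mg/L.
Half-life 0.867 d → k = ln 2 / 0.867 = 0.7995 d⁻¹.
Set 50.89·exp(−k·t) = 8.0 → t = ln(50.89/8.0)/k = 199900 s = 55.54 h.
Distance = v·t = 1.0·199900 = 199900 m = 199.9 km.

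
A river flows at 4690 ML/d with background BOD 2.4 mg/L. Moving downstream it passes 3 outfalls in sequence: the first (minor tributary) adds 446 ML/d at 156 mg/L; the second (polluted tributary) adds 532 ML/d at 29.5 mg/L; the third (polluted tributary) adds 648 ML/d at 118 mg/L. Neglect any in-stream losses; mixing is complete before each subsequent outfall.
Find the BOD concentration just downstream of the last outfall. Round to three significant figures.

After outfall 1: Q = 4690 + 446.0 = 5136 ML/d; C = (4690·2.400 + 446.0·156.0)/5136 = 15.74 mg/L.
After outfall 2: Q = 5136 + 532.0 = 5668 ML/d; C = (5136·15.74 + 532.0·29.50)/5668 = 17.03 mg/L.
After outfall 3: Q = 5668 + 648.0 = 6316 ML/d; C = (5668·17.03 + 648.0·118.0)/6316 = 27.39 mg/L.

27.4 mg/L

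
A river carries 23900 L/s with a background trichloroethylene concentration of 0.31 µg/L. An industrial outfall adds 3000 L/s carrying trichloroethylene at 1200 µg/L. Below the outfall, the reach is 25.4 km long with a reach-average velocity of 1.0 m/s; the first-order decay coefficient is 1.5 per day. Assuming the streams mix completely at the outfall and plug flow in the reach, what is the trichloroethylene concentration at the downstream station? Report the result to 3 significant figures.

86.3 µg/L

Conservation of mass: C = (23900·0.3100 + 3000·1200) / 26900 = 3607000/26900 = 134.1 µg/L.
Travel time t = 25.4·1000 / 1.0 = 25400 s = 7.056 h.
After decay, C = 134.1 × e^(−kt) = 134.1 × 0.6434 = 86.28 µg/L.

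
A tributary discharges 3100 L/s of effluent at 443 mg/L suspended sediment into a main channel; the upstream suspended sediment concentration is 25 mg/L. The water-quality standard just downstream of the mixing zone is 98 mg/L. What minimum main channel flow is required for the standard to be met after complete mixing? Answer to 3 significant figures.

14700 L/s

Set C_mix = 98: (Q·25.00 + 3100·443.0) / (Q + 3100) = 98
→ Q = 3100·(443.0 − 98)/(98 − 25.00) = 14650 L/s.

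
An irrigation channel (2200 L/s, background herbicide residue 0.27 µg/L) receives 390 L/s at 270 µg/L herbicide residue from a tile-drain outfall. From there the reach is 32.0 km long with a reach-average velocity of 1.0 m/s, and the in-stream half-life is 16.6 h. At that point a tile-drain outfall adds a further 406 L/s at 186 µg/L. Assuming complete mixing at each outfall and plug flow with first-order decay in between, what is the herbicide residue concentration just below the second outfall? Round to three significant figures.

49.6 µg/L

After mixing, C = (2200·0.2700 + 390.0·270.0) / 2590 = 105900/2590 = 40.89 µg/L; combined flow 2590 L/s.
Travel time t = 32.0·1000 / 1.0 = 32000 s = 8.889 h.
Half-life 16.6 h → k = ln 2 / 16.6 = 0.04176 h⁻¹ = 1.002 d⁻¹.
First-order decay: C = 40.89·exp(−k·t) = 40.89·0.6899 = 28.21 µg/L.
Second outfall: C = (2590·28.21 + 406.0·186.0)/2996 = 49.59 µg/L.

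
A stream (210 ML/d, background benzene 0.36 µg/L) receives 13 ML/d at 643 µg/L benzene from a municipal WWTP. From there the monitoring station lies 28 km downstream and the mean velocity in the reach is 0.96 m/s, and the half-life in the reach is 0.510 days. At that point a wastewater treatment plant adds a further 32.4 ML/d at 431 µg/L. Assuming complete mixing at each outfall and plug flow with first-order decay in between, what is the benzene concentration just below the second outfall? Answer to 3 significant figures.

75.5 µg/L

Flow-weighted average: C = (210.0·0.3600 + 13.00·643.0) / 223.0 = 8435/223.0 = 37.82 µg/L; combined flow 223.0 ML/d.
Travel time t = 28·1000 / 0.96 = 29170 s = 8.102 h.
Half-life 0.510 d → k = ln 2 / 0.510 = 1.359 d⁻¹.
First-order decay: C = 37.82·exp(−k·t) = 37.82·0.6320 = 23.91 µg/L.
Second outfall: C = (223.0·23.91 + 32.40·431.0)/255.4 = 75.55 µg/L.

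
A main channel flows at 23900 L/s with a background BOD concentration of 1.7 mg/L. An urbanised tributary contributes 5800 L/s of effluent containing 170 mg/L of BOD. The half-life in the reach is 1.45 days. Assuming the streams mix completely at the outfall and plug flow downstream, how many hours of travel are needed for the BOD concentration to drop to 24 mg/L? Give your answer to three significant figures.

Mass balance: C = (23900·1.700 + 5800·170.0) / 29700 = 1027000/29700 = 34.57 mg/L.
Half-life 1.45 d → k = ln 2 / 1.45 = 0.4780 d⁻¹.
34.57·exp(−k·t) = 24 → t = ln(34.57/24)/k = 65940 s = 18.32 h.

18.3 h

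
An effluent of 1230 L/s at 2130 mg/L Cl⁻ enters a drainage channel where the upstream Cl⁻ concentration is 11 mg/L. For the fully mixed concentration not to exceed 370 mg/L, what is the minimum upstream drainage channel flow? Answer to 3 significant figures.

6030 L/s

Set C_mix = 370: (Q·11.00 + 1230·2130) / (Q + 1230) = 370
→ Q = 1230·(2130 − 370)/(370 − 11.00) = 6030 L/s.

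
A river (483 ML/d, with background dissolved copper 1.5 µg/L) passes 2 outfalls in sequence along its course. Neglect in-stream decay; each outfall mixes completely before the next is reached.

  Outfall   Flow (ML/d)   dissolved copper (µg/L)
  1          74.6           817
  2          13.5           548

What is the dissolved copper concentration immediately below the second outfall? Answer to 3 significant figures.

After outfall 1: Q = 483.0 + 74.60 = 557.6 ML/d; C = (483.0·1.500 + 74.60·817.0)/557.6 = 110.6 µg/L.
After outfall 2: Q = 557.6 + 13.50 = 571.1 ML/d; C = (557.6·110.6 + 13.50·548.0)/571.1 = 120.9 µg/L.

121 µg/L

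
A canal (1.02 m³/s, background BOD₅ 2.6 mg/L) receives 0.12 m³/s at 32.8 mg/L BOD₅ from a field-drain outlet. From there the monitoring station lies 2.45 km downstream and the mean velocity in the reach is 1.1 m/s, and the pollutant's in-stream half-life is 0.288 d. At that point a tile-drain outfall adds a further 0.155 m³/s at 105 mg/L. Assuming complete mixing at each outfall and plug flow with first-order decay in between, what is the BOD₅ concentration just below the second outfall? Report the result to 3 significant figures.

After mixing, C = (1.020·2.600 + 0.1200·32.80) / 1.140 = 6.588/1.140 = 5.779 mg/L; combined flow 1.140 m³/s.
Travel time t = 2.45·1000 / 1.1 = 2227 s = 0.6187 h.
Half-life 0.288 d → k = ln 2 / 0.288 = 2.407 d⁻¹.
Applying C = C₀e^(−kt): 5.779 × 0.9398 = 5.431 mg/L.
At the second outfall, C = (1.140·5.431 + 0.1550·105.0) / (1.140 + 0.1550) = 17.35 mg/L.

17.3 mg/L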